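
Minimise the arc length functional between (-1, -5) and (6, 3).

Arc-length functional: J[y] = ∫ sqrt(1 + (y')^2) dx.
Lagrangian L = sqrt(1 + (y')^2) has no explicit y dependence, so ∂L/∂y = 0 and the Euler-Lagrange equation gives
    d/dx( y' / sqrt(1 + (y')^2) ) = 0  ⇒  y' / sqrt(1 + (y')^2) = const.
Hence y' is constant, so y(x) is affine.
Fitting the endpoints (-1, -5) and (6, 3):
    slope m = (3 − (-5)) / (6 − (-1)) = 8/7,
    intercept c = (-5) − m·(-1) = -27/7.
Extremal: y(x) = (8/7) x - 27/7.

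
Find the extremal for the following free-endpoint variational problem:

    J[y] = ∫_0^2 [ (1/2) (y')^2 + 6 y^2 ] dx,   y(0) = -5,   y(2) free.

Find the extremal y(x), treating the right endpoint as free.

The Lagrangian L = (1/2) (y')^2 + 6 y^2 gives
    ∂L/∂y = 12 y,   ∂L/∂y' = y'.
Euler-Lagrange: y'' − 12 y = 0.
With k = sqrt(12), the general solution is
    y(x) = A cosh(sqrt(12) x) + B sinh(sqrt(12) x).
Fixed left endpoint y(0) = -5 ⇒ A = -5.
The right endpoint x = 2 is free, so the natural (transversality) condition is ∂L/∂y' |_{x=2} = 0, i.e. y'(2) = 0.
Compute y'(x) = A k sinh(k x) + B k cosh(k x), so
    y'(2) = A k sinh(k·2) + B k cosh(k·2) = 0
    ⇒ B = −A tanh(k·2) = 5 tanh(sqrt(12)·2).
Therefore the extremal is
    y(x) = −5 cosh(sqrt(12) x) + 5 tanh(sqrt(12)·2) sinh(sqrt(12) x).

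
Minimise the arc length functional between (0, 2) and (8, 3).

Arc-length functional: J[y] = ∫ sqrt(1 + (y')^2) dx.
Lagrangian L = sqrt(1 + (y')^2) has no explicit y dependence, so ∂L/∂y = 0 and the Euler-Lagrange equation gives
    d/dx( y' / sqrt(1 + (y')^2) ) = 0  ⇒  y' / sqrt(1 + (y')^2) = const.
Hence y' is constant, so y(x) is affine.
Fitting the endpoints (0, 2) and (8, 3):
    slope m = (3 − 2) / (8 − 0) = 1/8,
    intercept c = 2 − m·0 = 2.
Extremal: y(x) = (1/8) x + 2.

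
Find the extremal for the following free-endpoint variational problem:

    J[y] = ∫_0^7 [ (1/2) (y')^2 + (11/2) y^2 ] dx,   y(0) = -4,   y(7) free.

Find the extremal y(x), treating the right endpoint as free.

The Lagrangian L = (1/2) (y')^2 + (11/2) y^2 gives
    ∂L/∂y = 11 y,   ∂L/∂y' = y'.
Euler-Lagrange: y'' − 11 y = 0.
With k = sqrt(11), the general solution is
    y(x) = A cosh(sqrt(11) x) + B sinh(sqrt(11) x).
Fixed left endpoint y(0) = -4 ⇒ A = -4.
The right endpoint x = 7 is free, so the natural (transversality) condition is ∂L/∂y' |_{x=7} = 0, i.e. y'(7) = 0.
Compute y'(x) = A k sinh(k x) + B k cosh(k x), so
    y'(7) = A k sinh(k·7) + B k cosh(k·7) = 0
    ⇒ B = −A tanh(k·7) = 4 tanh(sqrt(11)·7).
Therefore the extremal is
    y(x) = −4 cosh(sqrt(11) x) + 4 tanh(sqrt(11)·7) sinh(sqrt(11) x).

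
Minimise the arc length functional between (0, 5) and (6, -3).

Arc-length functional: J[y] = ∫ sqrt(1 + (y')^2) dx.
Lagrangian L = sqrt(1 + (y')^2) has no explicit y dependence, so ∂L/∂y = 0 and the Euler-Lagrange equation gives
    d/dx( y' / sqrt(1 + (y')^2) ) = 0  ⇒  y' / sqrt(1 + (y')^2) = const.
Hence y' is constant, so y(x) is affine.
Fitting the endpoints (0, 5) and (6, -3):
    slope m = ((-3) − 5) / (6 − 0) = -4/3,
    intercept c = 5 − m·0 = 5.
Extremal: y(x) = (-4/3) x + 5.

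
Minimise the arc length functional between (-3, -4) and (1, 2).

Arc-length functional: J[y] = ∫ sqrt(1 + (y')^2) dx.
Lagrangian L = sqrt(1 + (y')^2) has no explicit y dependence, so ∂L/∂y = 0 and the Euler-Lagrange equation gives
    d/dx( y' / sqrt(1 + (y')^2) ) = 0  ⇒  y' / sqrt(1 + (y')^2) = const.
Hence y' is constant, so y(x) is affine.
Fitting the endpoints (-3, -4) and (1, 2):
    slope m = (2 − (-4)) / (1 − (-3)) = 3/2,
    intercept c = (-4) − m·(-3) = 1/2.
Extremal: y(x) = (3/2) x + 1/2.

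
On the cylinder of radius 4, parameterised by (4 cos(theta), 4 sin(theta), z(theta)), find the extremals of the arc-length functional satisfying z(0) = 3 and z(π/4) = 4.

Parameterise the cylinder of radius R = 4 as
    r(θ) = (4 cos θ, 4 sin θ, z(θ)).
The arc-length element is
    ds = sqrt(16 + (dz/dθ)^2) dθ,
so the Lagrangian is L = sqrt(16 + z'^2).
L depends on z' only, not on z or θ, so ∂L/∂z = 0 and
    ∂L/∂z' = z' / sqrt(16 + z'^2).
The Euler-Lagrange equation gives
    d/dθ( z' / sqrt(16 + z'^2) ) = 0,
so z' is constant. Integrating once:
    z(θ) = a θ + b,
a helix on the cylinder (a straight line when the cylinder is unrolled). The constants a, b are determined by the endpoint conditions.
With endpoint conditions z(0) = 3 and z(π/4) = 4: from z(0) = b we get b = 3, and a·π/4 + 3 = 4 gives a = 4/π, so
    z(θ) = (4/π) θ + 3.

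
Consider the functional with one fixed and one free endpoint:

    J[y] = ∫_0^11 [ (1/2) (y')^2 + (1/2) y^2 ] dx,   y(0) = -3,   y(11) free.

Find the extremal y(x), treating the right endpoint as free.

The Lagrangian L = (1/2) (y')^2 + (1/2) y^2 gives
    ∂L/∂y = 1 y,   ∂L/∂y' = y'.
Euler-Lagrange: y'' − y = 0.
With k = 1, the general solution is
    y(x) = A cosh(x) + B sinh(x).
Fixed left endpoint y(0) = -3 ⇒ A = -3.
The right endpoint x = 11 is free, so the natural (transversality) condition is ∂L/∂y' |_{x=11} = 0, i.e. y'(11) = 0.
Compute y'(x) = A k sinh(k x) + B k cosh(k x), so
    y'(11) = A k sinh(k·11) + B k cosh(k·11) = 0
    ⇒ B = −A tanh(k·11) = 3 tanh(1·11).
Therefore the extremal is
    y(x) = −3 cosh(1 x) + 3 tanh(1·11) sinh(1 x).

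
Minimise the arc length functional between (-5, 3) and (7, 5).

Arc-length functional: J[y] = ∫ sqrt(1 + (y')^2) dx.
Lagrangian L = sqrt(1 + (y')^2) has no explicit y dependence, so ∂L/∂y = 0 and the Euler-Lagrange equation gives
    d/dx( y' / sqrt(1 + (y')^2) ) = 0  ⇒  y' / sqrt(1 + (y')^2) = const.
Hence y' is constant, so y(x) is affine.
Fitting the endpoints (-5, 3) and (7, 5):
    slope m = (5 − 3) / (7 − (-5)) = 1/6,
    intercept c = 3 − m·(-5) = 23/6.
Extremal: y(x) = (1/6) x + 23/6.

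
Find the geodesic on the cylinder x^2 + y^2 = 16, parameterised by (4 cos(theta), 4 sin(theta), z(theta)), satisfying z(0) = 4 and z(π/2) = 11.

Parameterise the cylinder of radius R = 4 as
    r(θ) = (4 cos θ, 4 sin θ, z(θ)).
The arc-length element is
    ds = sqrt(16 + (dz/dθ)^2) dθ,
so the Lagrangian is L = sqrt(16 + z'^2).
L depends on z' only, not on z or θ, so ∂L/∂z = 0 and
    ∂L/∂z' = z' / sqrt(16 + z'^2).
The Euler-Lagrange equation gives
    d/dθ( z' / sqrt(16 + z'^2) ) = 0,
so z' is constant. Integrating once:
    z(θ) = a θ + b,
a helix on the cylinder (a straight line when the cylinder is unrolled). The constants a, b are determined by the endpoint conditions.
With endpoint conditions z(0) = 4 and z(π/2) = 11: from z(0) = b we get b = 4, and a·π/2 + 4 = 11 gives a = 14/π, so
    z(θ) = (14/π) θ + 4.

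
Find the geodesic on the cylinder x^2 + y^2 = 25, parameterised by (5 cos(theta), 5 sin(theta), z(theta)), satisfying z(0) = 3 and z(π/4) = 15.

Parameterise the cylinder of radius R = 5 as
    r(θ) = (5 cos θ, 5 sin θ, z(θ)).
The arc-length element is
    ds = sqrt(25 + (dz/dθ)^2) dθ,
so the Lagrangian is L = sqrt(25 + z'^2).
L depends on z' only, not on z or θ, so ∂L/∂z = 0 and
    ∂L/∂z' = z' / sqrt(25 + z'^2).
The Euler-Lagrange equation gives
    d/dθ( z' / sqrt(25 + z'^2) ) = 0,
so z' is constant. Integrating once:
    z(θ) = a θ + b,
a helix on the cylinder (a straight line when the cylinder is unrolled). The constants a, b are determined by the endpoint conditions.
With endpoint conditions z(0) = 3 and z(π/4) = 15: from z(0) = b we get b = 3, and a·π/4 + 3 = 15 gives a = 48/π, so
    z(θ) = (48/π) θ + 3.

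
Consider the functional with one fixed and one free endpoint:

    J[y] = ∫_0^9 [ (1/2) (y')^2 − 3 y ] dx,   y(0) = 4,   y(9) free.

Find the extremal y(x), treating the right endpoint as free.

The Lagrangian L = (1/2) (y')^2 − 3 y gives
    ∂L/∂y = −3,   ∂L/∂y' = y'.
Euler-Lagrange: d/dx(y') − (−3) = 0, i.e. y'' + 3 = 0, so
    y(x) = −(3/2) x^2 + C1 x + C2.
Fixed left endpoint y(0) = 4 ⇒ C2 = 4.
The right endpoint x = 9 is free, so the natural (transversality) condition is ∂L/∂y' |_{x=9} = 0, i.e. y'(9) = 0.
Compute y'(x) = −3 x + C1, so y'(9) = −27 + C1 = 0 ⇒ C1 = 27.
Therefore the extremal is
    y(x) = −(3/2) x^2 + 27 x + 4.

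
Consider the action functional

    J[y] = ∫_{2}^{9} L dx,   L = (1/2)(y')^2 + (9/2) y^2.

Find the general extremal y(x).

The Lagrangian is L = (1/2)(y')^2 + (9/2) y^2.
∂L/∂y = 9y.
∂L/∂y' = y'.
The Euler-Lagrange equation d/dx(∂L/∂y') − ∂L/∂y = 0 becomes:
    y'' - 9 y = 0
General solution: y(x) = A e^(3x) + B e^(-3x), where A and B are arbitrary constants fixed by the endpoint conditions.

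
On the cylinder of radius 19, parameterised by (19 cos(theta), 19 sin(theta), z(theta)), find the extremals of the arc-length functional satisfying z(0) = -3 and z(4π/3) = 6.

Parameterise the cylinder of radius R = 19 as
    r(θ) = (19 cos θ, 19 sin θ, z(θ)).
The arc-length element is
    ds = sqrt(361 + (dz/dθ)^2) dθ,
so the Lagrangian is L = sqrt(361 + z'^2).
L depends on z' only, not on z or θ, so ∂L/∂z = 0 and
    ∂L/∂z' = z' / sqrt(361 + z'^2).
The Euler-Lagrange equation gives
    d/dθ( z' / sqrt(361 + z'^2) ) = 0,
so z' is constant. Integrating once:
    z(θ) = a θ + b,
a helix on the cylinder (a straight line when the cylinder is unrolled). The constants a, b are determined by the endpoint conditions.
With endpoint conditions z(0) = -3 and z(4π/3) = 6: from z(0) = b we get b = -3, and a·4π/3 + -3 = 6 gives a = 27/(4π), so
    z(θ) = (27/(4π)) θ − 3.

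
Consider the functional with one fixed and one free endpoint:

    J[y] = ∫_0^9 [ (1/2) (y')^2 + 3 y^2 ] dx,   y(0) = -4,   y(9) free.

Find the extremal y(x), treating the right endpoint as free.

The Lagrangian L = (1/2) (y')^2 + 3 y^2 gives
    ∂L/∂y = 6 y,   ∂L/∂y' = y'.
Euler-Lagrange: y'' − 6 y = 0.
With k = sqrt(6), the general solution is
    y(x) = A cosh(sqrt(6) x) + B sinh(sqrt(6) x).
Fixed left endpoint y(0) = -4 ⇒ A = -4.
The right endpoint x = 9 is free, so the natural (transversality) condition is ∂L/∂y' |_{x=9} = 0, i.e. y'(9) = 0.
Compute y'(x) = A k sinh(k x) + B k cosh(k x), so
    y'(9) = A k sinh(k·9) + B k cosh(k·9) = 0
    ⇒ B = −A tanh(k·9) = 4 tanh(sqrt(6)·9).
Therefore the extremal is
    y(x) = −4 cosh(sqrt(6) x) + 4 tanh(sqrt(6)·9) sinh(sqrt(6) x).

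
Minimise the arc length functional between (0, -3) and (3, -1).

Arc-length functional: J[y] = ∫ sqrt(1 + (y')^2) dx.
Lagrangian L = sqrt(1 + (y')^2) has no explicit y dependence, so ∂L/∂y = 0 and the Euler-Lagrange equation gives
    d/dx( y' / sqrt(1 + (y')^2) ) = 0  ⇒  y' / sqrt(1 + (y')^2) = const.
Hence y' is constant, so y(x) is affine.
Fitting the endpoints (0, -3) and (3, -1):
    slope m = ((-1) − (-3)) / (3 − 0) = 2/3,
    intercept c = (-3) − m·0 = -3.
Extremal: y(x) = (2/3) x - 3.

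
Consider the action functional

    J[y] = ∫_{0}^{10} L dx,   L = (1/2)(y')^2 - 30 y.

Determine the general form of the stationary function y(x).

The Lagrangian is L = (1/2)(y')^2 - 30 y.
∂L/∂y = -30.
∂L/∂y' = y'.
The Euler-Lagrange equation d/dx(∂L/∂y') − ∂L/∂y = 0 becomes:
    y'' + 30 = 0
General solution: y(x) = -15 x^2 + A x + B, where A and B are arbitrary constants fixed by the endpoint conditions.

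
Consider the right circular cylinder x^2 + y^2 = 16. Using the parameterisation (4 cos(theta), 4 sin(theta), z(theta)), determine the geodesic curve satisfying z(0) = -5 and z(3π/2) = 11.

Parameterise the cylinder of radius R = 4 as
    r(θ) = (4 cos θ, 4 sin θ, z(θ)).
The arc-length element is
    ds = sqrt(16 + (dz/dθ)^2) dθ,
so the Lagrangian is L = sqrt(16 + z'^2).
L depends on z' only, not on z or θ, so ∂L/∂z = 0 and
    ∂L/∂z' = z' / sqrt(16 + z'^2).
The Euler-Lagrange equation gives
    d/dθ( z' / sqrt(16 + z'^2) ) = 0,
so z' is constant. Integrating once:
    z(θ) = a θ + b,
a helix on the cylinder (a straight line when the cylinder is unrolled). The constants a, b are determined by the endpoint conditions.
With endpoint conditions z(0) = -5 and z(3π/2) = 11: from z(0) = b we get b = -5, and a·3π/2 + -5 = 11 gives a = 32/(3π), so
    z(θ) = (32/(3π)) θ − 5.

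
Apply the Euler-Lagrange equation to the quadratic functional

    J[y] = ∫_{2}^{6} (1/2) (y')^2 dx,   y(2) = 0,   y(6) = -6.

The Lagrangian is L = (1/2) (y')^2.
Compute ∂L/∂y = 0, ∂L/∂y' = y'.
The Euler-Lagrange equation d/dx(∂L/∂y') − ∂L/∂y = 0 reduces to
    y'' = 0.
Its general solution is
    y(x) = A x + B,
with A, B fixed by the endpoint conditions.
Applying the endpoint conditions y(2) = 0 and y(6) = -6: solve A·2 + B = 0 and A·6 + B = -6. Subtracting gives A(6 − 2) = -6 − 0, so A = -3/2, and B = 0 − A·2 = 3. Therefore
    y(x) = (-3/2) x + 3.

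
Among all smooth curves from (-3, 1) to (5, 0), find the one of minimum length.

Arc-length functional: J[y] = ∫ sqrt(1 + (y')^2) dx.
Lagrangian L = sqrt(1 + (y')^2) has no explicit y dependence, so ∂L/∂y = 0 and the Euler-Lagrange equation gives
    d/dx( y' / sqrt(1 + (y')^2) ) = 0  ⇒  y' / sqrt(1 + (y')^2) = const.
Hence y' is constant, so y(x) is affine.
Fitting the endpoints (-3, 1) and (5, 0):
    slope m = (0 − 1) / (5 − (-3)) = -1/8,
    intercept c = 1 − m·(-3) = 5/8.
Extremal: y(x) = (-1/8) x + 5/8.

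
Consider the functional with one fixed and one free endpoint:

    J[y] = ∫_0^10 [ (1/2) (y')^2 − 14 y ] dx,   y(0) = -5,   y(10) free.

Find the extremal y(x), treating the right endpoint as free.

The Lagrangian L = (1/2) (y')^2 − 14 y gives
    ∂L/∂y = −14,   ∂L/∂y' = y'.
Euler-Lagrange: d/dx(y') − (−14) = 0, i.e. y'' + 14 = 0, so
    y(x) = −(14/2) x^2 + C1 x + C2.
Fixed left endpoint y(0) = -5 ⇒ C2 = -5.
The right endpoint x = 10 is free, so the natural (transversality) condition is ∂L/∂y' |_{x=10} = 0, i.e. y'(10) = 0.
Compute y'(x) = −14 x + C1, so y'(10) = −140 + C1 = 0 ⇒ C1 = 140.
Therefore the extremal is
    y(x) = −7 x^2 + 140 x − 5.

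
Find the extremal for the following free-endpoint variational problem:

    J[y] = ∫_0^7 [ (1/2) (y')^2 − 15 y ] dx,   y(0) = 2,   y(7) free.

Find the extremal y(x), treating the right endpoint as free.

The Lagrangian L = (1/2) (y')^2 − 15 y gives
    ∂L/∂y = −15,   ∂L/∂y' = y'.
Euler-Lagrange: d/dx(y') − (−15) = 0, i.e. y'' + 15 = 0, so
    y(x) = −(15/2) x^2 + C1 x + C2.
Fixed left endpoint y(0) = 2 ⇒ C2 = 2.
The right endpoint x = 7 is free, so the natural (transversality) condition is ∂L/∂y' |_{x=7} = 0, i.e. y'(7) = 0.
Compute y'(x) = −15 x + C1, so y'(7) = −105 + C1 = 0 ⇒ C1 = 105.
Therefore the extremal is
    y(x) = −(15/2) x^2 + 105 x + 2.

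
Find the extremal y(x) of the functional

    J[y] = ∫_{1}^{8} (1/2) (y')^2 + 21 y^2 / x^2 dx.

The Lagrangian is L = (1/2) (y')^2 + 21 y^2 / x^2.
Compute ∂L/∂y = 42y/x^2, ∂L/∂y' = y'.
The Euler-Lagrange equation d/dx(∂L/∂y') − ∂L/∂y = 0 reduces to
    y'' − 42/x^2 · y = 0  (x > 0).
Its general solution is
    y(x) = A x^7 + B x^(-6),
with A, B fixed by the endpoint conditions.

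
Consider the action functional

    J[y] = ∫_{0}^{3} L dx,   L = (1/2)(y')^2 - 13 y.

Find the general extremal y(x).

The Lagrangian is L = (1/2)(y')^2 - 13 y.
∂L/∂y = -13.
∂L/∂y' = y'.
The Euler-Lagrange equation d/dx(∂L/∂y') − ∂L/∂y = 0 becomes:
    y'' + 13 = 0
General solution: y(x) = -(13/2) x^2 + A x + B, where A and B are arbitrary constants fixed by the endpoint conditions.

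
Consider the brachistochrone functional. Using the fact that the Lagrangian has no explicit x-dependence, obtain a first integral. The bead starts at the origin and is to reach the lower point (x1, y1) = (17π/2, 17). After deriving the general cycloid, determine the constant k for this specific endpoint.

The Lagrangian L = sqrt((1 + y'^2) / y) has no explicit x dependence, so the Beltrami identity applies:
    L − y' ∂L/∂y' = C.
Compute ∂L/∂y' = y' / sqrt(y (1 + y'^2)).
Substitute:
    sqrt((1 + y'^2)/y) − y'·y' / sqrt(y (1 + y'^2))
    = (1 + y'^2) / sqrt(y (1 + y'^2)) − y'^2 / sqrt(y (1 + y'^2))
    = 1 / sqrt(y (1 + y'^2)) = C.
Squaring and rearranging gives the first integral
    y (1 + y'^2) = 1/C^2 =: k   (constant).
Solving this first-order ODE by the substitution
    y = (k/2)(1 − cos θ)
yields the cycloid parameterisation
    x(θ) = (k/2)(θ − sin θ),   y(θ) = (k/2)(1 − cos θ).
The constant k is fixed by the endpoint condition.
Now fit the given lower endpoint (x1, y1) = (17π/2, 17). At the bottom of the first arch (θ = π), the parametric equations give
    y(π) = (k/2)(1 − cos π) = k,
    x(π) = (k/2)(π − sin π) = kπ/2.
Matching y(π) = 17 gives k = 17, consistent with x(π) = 17π/2. Therefore the specific cycloid is
    x(θ) = (17/2)(θ − sin θ),   y(θ) = (17/2)(1 − cos θ).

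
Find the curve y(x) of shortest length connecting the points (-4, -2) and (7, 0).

Arc-length functional: J[y] = ∫ sqrt(1 + (y')^2) dx.
Lagrangian L = sqrt(1 + (y')^2) has no explicit y dependence, so ∂L/∂y = 0 and the Euler-Lagrange equation gives
    d/dx( y' / sqrt(1 + (y')^2) ) = 0  ⇒  y' / sqrt(1 + (y')^2) = const.
Hence y' is constant, so y(x) is affine.
Fitting the endpoints (-4, -2) and (7, 0):
    slope m = (0 − (-2)) / (7 − (-4)) = 2/11,
    intercept c = (-2) − m·(-4) = -14/11.
Extremal: y(x) = (2/11) x - 14/11.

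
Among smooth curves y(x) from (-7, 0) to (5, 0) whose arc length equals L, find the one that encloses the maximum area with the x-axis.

Set up the augmented Lagrangian using a multiplier λ for the length constraint:
    F(y, y') = y − λ sqrt(1 + y'^2).
F has no explicit x dependence, so the Beltrami identity yields a first integral
    F − y' ∂F/∂y' = C.
Compute ∂F/∂y' = −λ y' / sqrt(1 + y'^2). Then
    y − λ sqrt(1 + y'^2) + λ y'^2 / sqrt(1 + y'^2) = C
    ⇒  y − λ / sqrt(1 + y'^2) = C.
Solving for y' and integrating gives
    (x − a)^2 + (y − b)^2 = λ^2,
a circular arc of radius λ. The constants a, b are determined by the endpoint conditions y(-7) = y(5) = 0, and λ is fixed implicitly by the length constraint
    ∫_{-7}^{5} sqrt(1 + y'^2) dx = L.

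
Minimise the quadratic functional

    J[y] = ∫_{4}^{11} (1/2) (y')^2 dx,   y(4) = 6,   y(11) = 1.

The Lagrangian is L = (1/2) (y')^2.
Compute ∂L/∂y = 0, ∂L/∂y' = y'.
The Euler-Lagrange equation d/dx(∂L/∂y') − ∂L/∂y = 0 reduces to
    y'' = 0.
Its general solution is
    y(x) = A x + B,
with A, B fixed by the endpoint conditions.
Applying the endpoint conditions y(4) = 6 and y(11) = 1: solve A·4 + B = 6 and A·11 + B = 1. Subtracting gives A(11 − 4) = 1 − 6, so A = -5/7, and B = 6 − A·4 = 62/7. Therefore
    y(x) = (-5/7) x + 62/7.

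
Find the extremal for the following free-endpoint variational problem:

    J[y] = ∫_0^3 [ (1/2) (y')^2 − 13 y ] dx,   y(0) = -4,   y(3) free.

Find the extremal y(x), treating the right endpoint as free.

The Lagrangian L = (1/2) (y')^2 − 13 y gives
    ∂L/∂y = −13,   ∂L/∂y' = y'.
Euler-Lagrange: d/dx(y') − (−13) = 0, i.e. y'' + 13 = 0, so
    y(x) = −(13/2) x^2 + C1 x + C2.
Fixed left endpoint y(0) = -4 ⇒ C2 = -4.
The right endpoint x = 3 is free, so the natural (transversality) condition is ∂L/∂y' |_{x=3} = 0, i.e. y'(3) = 0.
Compute y'(x) = −13 x + C1, so y'(3) = −39 + C1 = 0 ⇒ C1 = 39.
Therefore the extremal is
    y(x) = −(13/2) x^2 + 39 x − 4.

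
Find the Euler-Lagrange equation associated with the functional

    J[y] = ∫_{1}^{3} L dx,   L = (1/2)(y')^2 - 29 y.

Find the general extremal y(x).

The Lagrangian is L = (1/2)(y')^2 - 29 y.
∂L/∂y = -29.
∂L/∂y' = y'.
The Euler-Lagrange equation d/dx(∂L/∂y') − ∂L/∂y = 0 becomes:
    y'' + 29 = 0
General solution: y(x) = -(29/2) x^2 + A x + B, where A and B are arbitrary constants fixed by the endpoint conditions.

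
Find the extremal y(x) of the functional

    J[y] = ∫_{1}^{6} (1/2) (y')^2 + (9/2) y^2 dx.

The Lagrangian is L = (1/2) (y')^2 + (9/2) y^2.
Compute ∂L/∂y = 9y, ∂L/∂y' = y'.
The Euler-Lagrange equation d/dx(∂L/∂y') − ∂L/∂y = 0 reduces to
    y'' − 9 y = 0.
Its general solution is
    y(x) = A e^(3x) + B e^(−3x),
with A, B fixed by the endpoint conditions.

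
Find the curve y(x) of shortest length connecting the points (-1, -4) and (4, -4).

Arc-length functional: J[y] = ∫ sqrt(1 + (y')^2) dx.
Lagrangian L = sqrt(1 + (y')^2) has no explicit y dependence, so ∂L/∂y = 0 and the Euler-Lagrange equation gives
    d/dx( y' / sqrt(1 + (y')^2) ) = 0  ⇒  y' / sqrt(1 + (y')^2) = const.
Hence y' is constant, so y(x) is affine.
Fitting the endpoints (-1, -4) and (4, -4):
    slope m = ((-4) − (-4)) / (4 − (-1)) = 0,
    intercept c = (-4) − m·(-1) = -4.
Extremal: y(x) = -4.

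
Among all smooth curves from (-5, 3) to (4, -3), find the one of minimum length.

Arc-length functional: J[y] = ∫ sqrt(1 + (y')^2) dx.
Lagrangian L = sqrt(1 + (y')^2) has no explicit y dependence, so ∂L/∂y = 0 and the Euler-Lagrange equation gives
    d/dx( y' / sqrt(1 + (y')^2) ) = 0  ⇒  y' / sqrt(1 + (y')^2) = const.
Hence y' is constant, so y(x) is affine.
Fitting the endpoints (-5, 3) and (4, -3):
    slope m = ((-3) − 3) / (4 − (-5)) = -2/3,
    intercept c = 3 − m·(-5) = -1/3.
Extremal: y(x) = (-2/3) x - 1/3.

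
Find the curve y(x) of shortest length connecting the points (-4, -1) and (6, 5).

Arc-length functional: J[y] = ∫ sqrt(1 + (y')^2) dx.
Lagrangian L = sqrt(1 + (y')^2) has no explicit y dependence, so ∂L/∂y = 0 and the Euler-Lagrange equation gives
    d/dx( y' / sqrt(1 + (y')^2) ) = 0  ⇒  y' / sqrt(1 + (y')^2) = const.
Hence y' is constant, so y(x) is affine.
Fitting the endpoints (-4, -1) and (6, 5):
    slope m = (5 − (-1)) / (6 − (-4)) = 3/5,
    intercept c = (-1) − m·(-4) = 7/5.
Extremal: y(x) = (3/5) x + 7/5.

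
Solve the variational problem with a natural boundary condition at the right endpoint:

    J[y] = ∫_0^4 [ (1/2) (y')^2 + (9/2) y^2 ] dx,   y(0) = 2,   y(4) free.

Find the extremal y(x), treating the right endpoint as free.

The Lagrangian L = (1/2) (y')^2 + (9/2) y^2 gives
    ∂L/∂y = 9 y,   ∂L/∂y' = y'.
Euler-Lagrange: y'' − 9 y = 0.
With k = 3, the general solution is
    y(x) = A cosh(3 x) + B sinh(3 x).
Fixed left endpoint y(0) = 2 ⇒ A = 2.
The right endpoint x = 4 is free, so the natural (transversality) condition is ∂L/∂y' |_{x=4} = 0, i.e. y'(4) = 0.
Compute y'(x) = A k sinh(k x) + B k cosh(k x), so
    y'(4) = A k sinh(k·4) + B k cosh(k·4) = 0
    ⇒ B = −A tanh(k·4) = − 2 tanh(3·4).
Therefore the extremal is
    y(x) = 2 cosh(3 x) − 2 tanh(3·4) sinh(3 x).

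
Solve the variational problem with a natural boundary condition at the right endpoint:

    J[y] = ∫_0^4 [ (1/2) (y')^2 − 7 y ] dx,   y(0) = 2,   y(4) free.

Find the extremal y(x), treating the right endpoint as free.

The Lagrangian L = (1/2) (y')^2 − 7 y gives
    ∂L/∂y = −7,   ∂L/∂y' = y'.
Euler-Lagrange: d/dx(y') − (−7) = 0, i.e. y'' + 7 = 0, so
    y(x) = −(7/2) x^2 + C1 x + C2.
Fixed left endpoint y(0) = 2 ⇒ C2 = 2.
The right endpoint x = 4 is free, so the natural (transversality) condition is ∂L/∂y' |_{x=4} = 0, i.e. y'(4) = 0.
Compute y'(x) = −7 x + C1, so y'(4) = −28 + C1 = 0 ⇒ C1 = 28.
Therefore the extremal is
    y(x) = −(7/2) x^2 + 28 x + 2.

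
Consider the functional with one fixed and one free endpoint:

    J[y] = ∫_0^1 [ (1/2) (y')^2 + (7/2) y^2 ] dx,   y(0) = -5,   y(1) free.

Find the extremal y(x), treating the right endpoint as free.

The Lagrangian L = (1/2) (y')^2 + (7/2) y^2 gives
    ∂L/∂y = 7 y,   ∂L/∂y' = y'.
Euler-Lagrange: y'' − 7 y = 0.
With k = sqrt(7), the general solution is
    y(x) = A cosh(sqrt(7) x) + B sinh(sqrt(7) x).
Fixed left endpoint y(0) = -5 ⇒ A = -5.
The right endpoint x = 1 is free, so the natural (transversality) condition is ∂L/∂y' |_{x=1} = 0, i.e. y'(1) = 0.
Compute y'(x) = A k sinh(k x) + B k cosh(k x), so
    y'(1) = A k sinh(k·1) + B k cosh(k·1) = 0
    ⇒ B = −A tanh(k·1) = 5 tanh(sqrt(7)·1).
Therefore the extremal is
    y(x) = −5 cosh(sqrt(7) x) + 5 tanh(sqrt(7)·1) sinh(sqrt(7) x).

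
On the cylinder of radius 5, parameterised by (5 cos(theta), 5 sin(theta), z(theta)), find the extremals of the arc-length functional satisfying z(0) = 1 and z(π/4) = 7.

Parameterise the cylinder of radius R = 5 as
    r(θ) = (5 cos θ, 5 sin θ, z(θ)).
The arc-length element is
    ds = sqrt(25 + (dz/dθ)^2) dθ,
so the Lagrangian is L = sqrt(25 + z'^2).
L depends on z' only, not on z or θ, so ∂L/∂z = 0 and
    ∂L/∂z' = z' / sqrt(25 + z'^2).
The Euler-Lagrange equation gives
    d/dθ( z' / sqrt(25 + z'^2) ) = 0,
so z' is constant. Integrating once:
    z(θ) = a θ + b,
a helix on the cylinder (a straight line when the cylinder is unrolled). The constants a, b are determined by the endpoint conditions.
With endpoint conditions z(0) = 1 and z(π/4) = 7: from z(0) = b we get b = 1, and a·π/4 + 1 = 7 gives a = 24/π, so
    z(θ) = (24/π) θ + 1.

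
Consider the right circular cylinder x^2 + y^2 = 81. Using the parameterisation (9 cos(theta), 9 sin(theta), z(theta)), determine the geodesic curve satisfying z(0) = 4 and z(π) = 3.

Parameterise the cylinder of radius R = 9 as
    r(θ) = (9 cos θ, 9 sin θ, z(θ)).
The arc-length element is
    ds = sqrt(81 + (dz/dθ)^2) dθ,
so the Lagrangian is L = sqrt(81 + z'^2).
L depends on z' only, not on z or θ, so ∂L/∂z = 0 and
    ∂L/∂z' = z' / sqrt(81 + z'^2).
The Euler-Lagrange equation gives
    d/dθ( z' / sqrt(81 + z'^2) ) = 0,
so z' is constant. Integrating once:
    z(θ) = a θ + b,
a helix on the cylinder (a straight line when the cylinder is unrolled). The constants a, b are determined by the endpoint conditions.
With endpoint conditions z(0) = 4 and z(π) = 3: from z(0) = b we get b = 4, and a·π + 4 = 3 gives a = -1/π, so
    z(θ) = (-1/π) θ + 4.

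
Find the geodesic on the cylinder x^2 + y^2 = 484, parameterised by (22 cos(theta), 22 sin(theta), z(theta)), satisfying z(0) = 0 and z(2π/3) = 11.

Parameterise the cylinder of radius R = 22 as
    r(θ) = (22 cos θ, 22 sin θ, z(θ)).
The arc-length element is
    ds = sqrt(484 + (dz/dθ)^2) dθ,
so the Lagrangian is L = sqrt(484 + z'^2).
L depends on z' only, not on z or θ, so ∂L/∂z = 0 and
    ∂L/∂z' = z' / sqrt(484 + z'^2).
The Euler-Lagrange equation gives
    d/dθ( z' / sqrt(484 + z'^2) ) = 0,
so z' is constant. Integrating once:
    z(θ) = a θ + b,
a helix on the cylinder (a straight line when the cylinder is unrolled). The constants a, b are determined by the endpoint conditions.
With endpoint conditions z(0) = 0 and z(2π/3) = 11: from z(0) = b we get b = 0, and a·2π/3 + 0 = 11 gives a = 33/(2π), so
    z(θ) = (33/(2π)) θ.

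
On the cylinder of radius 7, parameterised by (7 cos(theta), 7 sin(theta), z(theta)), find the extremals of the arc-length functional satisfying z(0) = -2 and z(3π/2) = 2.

Parameterise the cylinder of radius R = 7 as
    r(θ) = (7 cos θ, 7 sin θ, z(θ)).
The arc-length element is
    ds = sqrt(49 + (dz/dθ)^2) dθ,
so the Lagrangian is L = sqrt(49 + z'^2).
L depends on z' only, not on z or θ, so ∂L/∂z = 0 and
    ∂L/∂z' = z' / sqrt(49 + z'^2).
The Euler-Lagrange equation gives
    d/dθ( z' / sqrt(49 + z'^2) ) = 0,
so z' is constant. Integrating once:
    z(θ) = a θ + b,
a helix on the cylinder (a straight line when the cylinder is unrolled). The constants a, b are determined by the endpoint conditions.
With endpoint conditions z(0) = -2 and z(3π/2) = 2: from z(0) = b we get b = -2, and a·3π/2 + -2 = 2 gives a = 8/(3π), so
    z(θ) = (8/(3π)) θ − 2.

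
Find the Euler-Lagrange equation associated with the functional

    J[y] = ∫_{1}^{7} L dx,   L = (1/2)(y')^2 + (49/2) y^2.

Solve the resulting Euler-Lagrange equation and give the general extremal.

The Lagrangian is L = (1/2)(y')^2 + (49/2) y^2.
∂L/∂y = 49y.
∂L/∂y' = y'.
The Euler-Lagrange equation d/dx(∂L/∂y') − ∂L/∂y = 0 becomes:
    y'' - 49 y = 0
General solution: y(x) = A e^(7x) + B e^(-7x), where A and B are arbitrary constants fixed by the endpoint conditions.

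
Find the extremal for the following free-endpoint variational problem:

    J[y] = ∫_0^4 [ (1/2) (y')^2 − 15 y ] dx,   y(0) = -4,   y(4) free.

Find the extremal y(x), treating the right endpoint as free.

The Lagrangian L = (1/2) (y')^2 − 15 y gives
    ∂L/∂y = −15,   ∂L/∂y' = y'.
Euler-Lagrange: d/dx(y') − (−15) = 0, i.e. y'' + 15 = 0, so
    y(x) = −(15/2) x^2 + C1 x + C2.
Fixed left endpoint y(0) = -4 ⇒ C2 = -4.
The right endpoint x = 4 is free, so the natural (transversality) condition is ∂L/∂y' |_{x=4} = 0, i.e. y'(4) = 0.
Compute y'(x) = −15 x + C1, so y'(4) = −60 + C1 = 0 ⇒ C1 = 60.
Therefore the extremal is
    y(x) = −(15/2) x^2 + 60 x − 4.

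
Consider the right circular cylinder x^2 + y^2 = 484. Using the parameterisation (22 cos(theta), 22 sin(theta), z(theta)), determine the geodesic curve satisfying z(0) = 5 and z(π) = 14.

Parameterise the cylinder of radius R = 22 as
    r(θ) = (22 cos θ, 22 sin θ, z(θ)).
The arc-length element is
    ds = sqrt(484 + (dz/dθ)^2) dθ,
so the Lagrangian is L = sqrt(484 + z'^2).
L depends on z' only, not on z or θ, so ∂L/∂z = 0 and
    ∂L/∂z' = z' / sqrt(484 + z'^2).
The Euler-Lagrange equation gives
    d/dθ( z' / sqrt(484 + z'^2) ) = 0,
so z' is constant. Integrating once:
    z(θ) = a θ + b,
a helix on the cylinder (a straight line when the cylinder is unrolled). The constants a, b are determined by the endpoint conditions.
With endpoint conditions z(0) = 5 and z(π) = 14: from z(0) = b we get b = 5, and a·π + 5 = 14 gives a = 9/π, so
    z(θ) = (9/π) θ + 5.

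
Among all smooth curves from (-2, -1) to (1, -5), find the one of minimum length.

Arc-length functional: J[y] = ∫ sqrt(1 + (y')^2) dx.
Lagrangian L = sqrt(1 + (y')^2) has no explicit y dependence, so ∂L/∂y = 0 and the Euler-Lagrange equation gives
    d/dx( y' / sqrt(1 + (y')^2) ) = 0  ⇒  y' / sqrt(1 + (y')^2) = const.
Hence y' is constant, so y(x) is affine.
Fitting the endpoints (-2, -1) and (1, -5):
    slope m = ((-5) − (-1)) / (1 − (-2)) = -4/3,
    intercept c = (-1) − m·(-2) = -11/3.
Extremal: y(x) = (-4/3) x - 11/3.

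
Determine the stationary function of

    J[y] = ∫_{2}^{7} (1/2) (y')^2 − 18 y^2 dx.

The Lagrangian is L = (1/2) (y')^2 − 18 y^2.
Compute ∂L/∂y = -36y, ∂L/∂y' = y'.
The Euler-Lagrange equation d/dx(∂L/∂y') − ∂L/∂y = 0 reduces to
    y'' + 36 y = 0.
Its general solution is
    y(x) = A sin(6x) + B cos(6x),
with A, B fixed by the endpoint conditions.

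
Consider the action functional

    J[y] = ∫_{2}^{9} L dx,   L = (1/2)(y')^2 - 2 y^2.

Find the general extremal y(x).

The Lagrangian is L = (1/2)(y')^2 - 2 y^2.
∂L/∂y = -4y.
∂L/∂y' = y'.
The Euler-Lagrange equation d/dx(∂L/∂y') − ∂L/∂y = 0 becomes:
    y'' + 4 y = 0
General solution: y(x) = A sin(2x) + B cos(2x), where A and B are arbitrary constants fixed by the endpoint conditions.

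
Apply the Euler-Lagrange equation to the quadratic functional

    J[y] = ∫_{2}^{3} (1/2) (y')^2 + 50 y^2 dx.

The Lagrangian is L = (1/2) (y')^2 + 50 y^2.
Compute ∂L/∂y = 100y, ∂L/∂y' = y'.
The Euler-Lagrange equation d/dx(∂L/∂y') − ∂L/∂y = 0 reduces to
    y'' − 100 y = 0.
Its general solution is
    y(x) = A e^(10x) + B e^(−10x),
with A, B fixed by the endpoint conditions.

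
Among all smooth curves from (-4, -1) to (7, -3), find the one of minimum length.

Arc-length functional: J[y] = ∫ sqrt(1 + (y')^2) dx.
Lagrangian L = sqrt(1 + (y')^2) has no explicit y dependence, so ∂L/∂y = 0 and the Euler-Lagrange equation gives
    d/dx( y' / sqrt(1 + (y')^2) ) = 0  ⇒  y' / sqrt(1 + (y')^2) = const.
Hence y' is constant, so y(x) is affine.
Fitting the endpoints (-4, -1) and (7, -3):
    slope m = ((-3) − (-1)) / (7 − (-4)) = -2/11,
    intercept c = (-1) − m·(-4) = -19/11.
Extremal: y(x) = (-2/11) x - 19/11.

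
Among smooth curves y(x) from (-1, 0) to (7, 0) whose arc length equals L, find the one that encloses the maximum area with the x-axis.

Set up the augmented Lagrangian using a multiplier λ for the length constraint:
    F(y, y') = y − λ sqrt(1 + y'^2).
F has no explicit x dependence, so the Beltrami identity yields a first integral
    F − y' ∂F/∂y' = C.
Compute ∂F/∂y' = −λ y' / sqrt(1 + y'^2). Then
    y − λ sqrt(1 + y'^2) + λ y'^2 / sqrt(1 + y'^2) = C
    ⇒  y − λ / sqrt(1 + y'^2) = C.
Solving for y' and integrating gives
    (x − a)^2 + (y − b)^2 = λ^2,
a circular arc of radius λ. The constants a, b are determined by the endpoint conditions y(-1) = y(7) = 0, and λ is fixed implicitly by the length constraint
    ∫_{-1}^{7} sqrt(1 + y'^2) dx = L.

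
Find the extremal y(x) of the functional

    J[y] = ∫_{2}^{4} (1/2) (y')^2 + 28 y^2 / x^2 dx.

The Lagrangian is L = (1/2) (y')^2 + 28 y^2 / x^2.
Compute ∂L/∂y = 56y/x^2, ∂L/∂y' = y'.
The Euler-Lagrange equation d/dx(∂L/∂y') − ∂L/∂y = 0 reduces to
    y'' − 56/x^2 · y = 0  (x > 0).
Its general solution is
    y(x) = A x^8 + B x^(-7),
with A, B fixed by the endpoint conditions.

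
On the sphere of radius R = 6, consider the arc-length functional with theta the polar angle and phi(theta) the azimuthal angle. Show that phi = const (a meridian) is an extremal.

On the sphere of radius R = 6 with spherical coordinates (θ, φ), the induced metric is
    ds^2 = 36(dθ^2 + sin^2(θ) dφ^2).
Using θ as the parameter, the arc-length functional becomes
    J[φ] = ∫ 6 sqrt(1 + sin^2(θ) (dφ/dθ)^2) dθ.
So L = 6 sqrt(1 + sin^2(θ) φ'^2). Compute
    ∂L/∂φ = 0  (L has no explicit φ dependence),
    ∂L/∂φ' = 6 sin^2(θ) φ' / sqrt(1 + sin^2(θ) φ'^2).
For the candidate φ(θ) = c (constant), φ' = 0, so ∂L/∂φ' evaluated along the candidate vanishes, and ∂L/∂φ is identically zero. Hence
    d/dθ(∂L/∂φ') − ∂L/∂φ = 0
is satisfied. Therefore meridians φ = const are extremals of arc length — they are geodesics on the sphere.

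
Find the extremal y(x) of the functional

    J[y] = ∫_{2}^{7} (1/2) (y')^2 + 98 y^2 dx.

The Lagrangian is L = (1/2) (y')^2 + 98 y^2.
Compute ∂L/∂y = 196y, ∂L/∂y' = y'.
The Euler-Lagrange equation d/dx(∂L/∂y') − ∂L/∂y = 0 reduces to
    y'' − 196 y = 0.
Its general solution is
    y(x) = A e^(14x) + B e^(−14x),
with A, B fixed by the endpoint conditions.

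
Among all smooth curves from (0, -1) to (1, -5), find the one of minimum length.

Arc-length functional: J[y] = ∫ sqrt(1 + (y')^2) dx.
Lagrangian L = sqrt(1 + (y')^2) has no explicit y dependence, so ∂L/∂y = 0 and the Euler-Lagrange equation gives
    d/dx( y' / sqrt(1 + (y')^2) ) = 0  ⇒  y' / sqrt(1 + (y')^2) = const.
Hence y' is constant, so y(x) is affine.
Fitting the endpoints (0, -1) and (1, -5):
    slope m = ((-5) − (-1)) / (1 − 0) = -4,
    intercept c = (-1) − m·0 = -1.
Extremal: y(x) = -4 x - 1.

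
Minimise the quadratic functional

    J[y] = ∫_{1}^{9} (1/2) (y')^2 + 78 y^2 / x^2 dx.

The Lagrangian is L = (1/2) (y')^2 + 78 y^2 / x^2.
Compute ∂L/∂y = 156y/x^2, ∂L/∂y' = y'.
The Euler-Lagrange equation d/dx(∂L/∂y') − ∂L/∂y = 0 reduces to
    y'' − 156/x^2 · y = 0  (x > 0).
Its general solution is
    y(x) = A x^13 + B x^(-12),
with A, B fixed by the endpoint conditions.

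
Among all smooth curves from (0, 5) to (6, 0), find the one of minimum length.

Arc-length functional: J[y] = ∫ sqrt(1 + (y')^2) dx.
Lagrangian L = sqrt(1 + (y')^2) has no explicit y dependence, so ∂L/∂y = 0 and the Euler-Lagrange equation gives
    d/dx( y' / sqrt(1 + (y')^2) ) = 0  ⇒  y' / sqrt(1 + (y')^2) = const.
Hence y' is constant, so y(x) is affine.
Fitting the endpoints (0, 5) and (6, 0):
    slope m = (0 − 5) / (6 − 0) = -5/6,
    intercept c = 5 − m·0 = 5.
Extremal: y(x) = (-5/6) x + 5.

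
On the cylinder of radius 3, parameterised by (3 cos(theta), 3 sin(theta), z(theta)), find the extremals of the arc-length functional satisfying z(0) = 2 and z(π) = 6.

Parameterise the cylinder of radius R = 3 as
    r(θ) = (3 cos θ, 3 sin θ, z(θ)).
The arc-length element is
    ds = sqrt(9 + (dz/dθ)^2) dθ,
so the Lagrangian is L = sqrt(9 + z'^2).
L depends on z' only, not on z or θ, so ∂L/∂z = 0 and
    ∂L/∂z' = z' / sqrt(9 + z'^2).
The Euler-Lagrange equation gives
    d/dθ( z' / sqrt(9 + z'^2) ) = 0,
so z' is constant. Integrating once:
    z(θ) = a θ + b,
a helix on the cylinder (a straight line when the cylinder is unrolled). The constants a, b are determined by the endpoint conditions.
With endpoint conditions z(0) = 2 and z(π) = 6: from z(0) = b we get b = 2, and a·π + 2 = 6 gives a = 4/π, so
    z(θ) = (4/π) θ + 2.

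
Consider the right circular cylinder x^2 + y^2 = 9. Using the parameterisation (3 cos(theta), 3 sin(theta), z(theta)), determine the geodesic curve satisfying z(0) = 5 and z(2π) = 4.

Parameterise the cylinder of radius R = 3 as
    r(θ) = (3 cos θ, 3 sin θ, z(θ)).
The arc-length element is
    ds = sqrt(9 + (dz/dθ)^2) dθ,
so the Lagrangian is L = sqrt(9 + z'^2).
L depends on z' only, not on z or θ, so ∂L/∂z = 0 and
    ∂L/∂z' = z' / sqrt(9 + z'^2).
The Euler-Lagrange equation gives
    d/dθ( z' / sqrt(9 + z'^2) ) = 0,
so z' is constant. Integrating once:
    z(θ) = a θ + b,
a helix on the cylinder (a straight line when the cylinder is unrolled). The constants a, b are determined by the endpoint conditions.
With endpoint conditions z(0) = 5 and z(2π) = 4: from z(0) = b we get b = 5, and a·2π + 5 = 4 gives a = -1/(2π), so
    z(θ) = (-1/(2π)) θ + 5.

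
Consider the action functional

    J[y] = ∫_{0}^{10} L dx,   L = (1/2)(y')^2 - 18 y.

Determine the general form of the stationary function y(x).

The Lagrangian is L = (1/2)(y')^2 - 18 y.
∂L/∂y = -18.
∂L/∂y' = y'.
The Euler-Lagrange equation d/dx(∂L/∂y') − ∂L/∂y = 0 becomes:
    y'' + 18 = 0
General solution: y(x) = -9 x^2 + A x + B, where A and B are arbitrary constants fixed by the endpoint conditions.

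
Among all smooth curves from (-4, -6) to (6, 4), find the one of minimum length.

Arc-length functional: J[y] = ∫ sqrt(1 + (y')^2) dx.
Lagrangian L = sqrt(1 + (y')^2) has no explicit y dependence, so ∂L/∂y = 0 and the Euler-Lagrange equation gives
    d/dx( y' / sqrt(1 + (y')^2) ) = 0  ⇒  y' / sqrt(1 + (y')^2) = const.
Hence y' is constant, so y(x) is affine.
Fitting the endpoints (-4, -6) and (6, 4):
    slope m = (4 − (-6)) / (6 − (-4)) = 1,
    intercept c = (-6) − m·(-4) = -2.
Extremal: y(x) = x - 2.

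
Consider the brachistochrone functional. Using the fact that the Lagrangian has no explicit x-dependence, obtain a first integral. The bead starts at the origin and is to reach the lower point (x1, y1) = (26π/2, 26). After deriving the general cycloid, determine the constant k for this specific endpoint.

The Lagrangian L = sqrt((1 + y'^2) / y) has no explicit x dependence, so the Beltrami identity applies:
    L − y' ∂L/∂y' = C.
Compute ∂L/∂y' = y' / sqrt(y (1 + y'^2)).
Substitute:
    sqrt((1 + y'^2)/y) − y'·y' / sqrt(y (1 + y'^2))
    = (1 + y'^2) / sqrt(y (1 + y'^2)) − y'^2 / sqrt(y (1 + y'^2))
    = 1 / sqrt(y (1 + y'^2)) = C.
Squaring and rearranging gives the first integral
    y (1 + y'^2) = 1/C^2 =: k   (constant).
Solving this first-order ODE by the substitution
    y = (k/2)(1 − cos θ)
yields the cycloid parameterisation
    x(θ) = (k/2)(θ − sin θ),   y(θ) = (k/2)(1 − cos θ).
The constant k is fixed by the endpoint condition.
Now fit the given lower endpoint (x1, y1) = (26π/2, 26). At the bottom of the first arch (θ = π), the parametric equations give
    y(π) = (k/2)(1 − cos π) = k,
    x(π) = (k/2)(π − sin π) = kπ/2.
Matching y(π) = 26 gives k = 26, consistent with x(π) = 26π/2. Therefore the specific cycloid is
    x(θ) = (26/2)(θ − sin θ),   y(θ) = (26/2)(1 − cos θ).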